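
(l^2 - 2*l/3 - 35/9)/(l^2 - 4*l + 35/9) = (3*l + 5)/(3*l - 5)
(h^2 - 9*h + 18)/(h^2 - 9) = (h - 6)/(h + 3)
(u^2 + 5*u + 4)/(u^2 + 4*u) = (u + 1)/u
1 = 1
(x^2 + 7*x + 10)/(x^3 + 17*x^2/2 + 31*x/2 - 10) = 2*(x + 2)/(2*x^2 + 7*x - 4)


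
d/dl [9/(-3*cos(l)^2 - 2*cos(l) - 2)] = -18*(3*cos(l) + 1)*sin(l)/(3*cos(l)^2 + 2*cos(l) + 2)^2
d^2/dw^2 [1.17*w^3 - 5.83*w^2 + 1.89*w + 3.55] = 7.02*w - 11.66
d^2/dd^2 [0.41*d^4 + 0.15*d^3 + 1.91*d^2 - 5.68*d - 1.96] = 4.92*d^2 + 0.9*d + 3.82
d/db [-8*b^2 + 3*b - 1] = 3 - 16*b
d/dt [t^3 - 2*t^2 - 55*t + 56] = 3*t^2 - 4*t - 55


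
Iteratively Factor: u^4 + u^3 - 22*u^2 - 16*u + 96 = (u - 2)*(u^3 + 3*u^2 - 16*u - 48) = (u - 2)*(u + 4)*(u^2 - u - 12) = (u - 2)*(u + 3)*(u + 4)*(u - 4)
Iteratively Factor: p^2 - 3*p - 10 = (p + 2)*(p - 5)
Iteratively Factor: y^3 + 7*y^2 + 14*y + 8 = (y + 2)*(y^2 + 5*y + 4) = (y + 2)*(y + 4)*(y + 1)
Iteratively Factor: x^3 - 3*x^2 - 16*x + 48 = (x + 4)*(x^2 - 7*x + 12) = (x - 4)*(x + 4)*(x - 3)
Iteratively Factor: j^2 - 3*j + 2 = (j - 1)*(j - 2)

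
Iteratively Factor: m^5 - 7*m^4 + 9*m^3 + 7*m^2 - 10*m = (m)*(m^4 - 7*m^3 + 9*m^2 + 7*m - 10) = m*(m + 1)*(m^3 - 8*m^2 + 17*m - 10) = m*(m - 1)*(m + 1)*(m^2 - 7*m + 10) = m*(m - 2)*(m - 1)*(m + 1)*(m - 5)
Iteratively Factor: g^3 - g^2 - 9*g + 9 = (g + 3)*(g^2 - 4*g + 3) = (g - 3)*(g + 3)*(g - 1)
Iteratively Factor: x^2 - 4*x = (x - 4)*(x)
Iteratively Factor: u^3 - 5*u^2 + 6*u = (u - 2)*(u^2 - 3*u) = u*(u - 2)*(u - 3)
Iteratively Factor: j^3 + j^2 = (j + 1)*(j^2) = j*(j + 1)*(j)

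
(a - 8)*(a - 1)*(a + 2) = a^3 - 7*a^2 - 10*a + 16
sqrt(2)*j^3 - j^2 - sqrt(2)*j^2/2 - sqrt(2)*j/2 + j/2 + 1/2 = (j - 1)*(j - sqrt(2)/2)*(sqrt(2)*j + sqrt(2)/2)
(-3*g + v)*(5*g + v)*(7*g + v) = -105*g^3 - g^2*v + 9*g*v^2 + v^3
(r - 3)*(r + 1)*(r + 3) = r^3 + r^2 - 9*r - 9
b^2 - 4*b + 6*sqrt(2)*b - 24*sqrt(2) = (b - 4)*(b + 6*sqrt(2))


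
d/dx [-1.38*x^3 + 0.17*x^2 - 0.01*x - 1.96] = -4.14*x^2 + 0.34*x - 0.01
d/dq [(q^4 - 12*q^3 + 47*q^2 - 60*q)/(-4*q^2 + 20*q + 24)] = (-2*q^5 + 27*q^4 - 96*q^3 - 41*q^2 + 564*q - 360)/(4*(q^4 - 10*q^3 + 13*q^2 + 60*q + 36))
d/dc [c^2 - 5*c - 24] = 2*c - 5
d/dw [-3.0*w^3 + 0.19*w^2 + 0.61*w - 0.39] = -9.0*w^2 + 0.38*w + 0.61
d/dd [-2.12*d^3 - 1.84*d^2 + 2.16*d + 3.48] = -6.36*d^2 - 3.68*d + 2.16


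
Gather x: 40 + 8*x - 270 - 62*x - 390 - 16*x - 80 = -70*x - 700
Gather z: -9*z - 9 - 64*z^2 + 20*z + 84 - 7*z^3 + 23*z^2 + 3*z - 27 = -7*z^3 - 41*z^2 + 14*z + 48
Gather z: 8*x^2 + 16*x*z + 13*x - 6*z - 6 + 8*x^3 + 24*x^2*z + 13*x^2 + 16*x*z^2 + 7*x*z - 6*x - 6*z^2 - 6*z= 8*x^3 + 21*x^2 + 7*x + z^2*(16*x - 6) + z*(24*x^2 + 23*x - 12) - 6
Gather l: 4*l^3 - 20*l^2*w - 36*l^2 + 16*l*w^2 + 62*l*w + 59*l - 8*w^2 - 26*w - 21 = 4*l^3 + l^2*(-20*w - 36) + l*(16*w^2 + 62*w + 59) - 8*w^2 - 26*w - 21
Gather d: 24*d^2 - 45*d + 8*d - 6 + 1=24*d^2 - 37*d - 5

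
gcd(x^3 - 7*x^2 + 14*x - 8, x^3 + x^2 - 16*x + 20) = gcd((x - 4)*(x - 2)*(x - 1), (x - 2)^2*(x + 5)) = x - 2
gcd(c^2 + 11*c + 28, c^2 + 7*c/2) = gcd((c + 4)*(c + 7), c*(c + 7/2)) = 1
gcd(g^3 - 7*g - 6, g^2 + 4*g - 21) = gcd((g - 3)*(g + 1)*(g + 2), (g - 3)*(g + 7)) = g - 3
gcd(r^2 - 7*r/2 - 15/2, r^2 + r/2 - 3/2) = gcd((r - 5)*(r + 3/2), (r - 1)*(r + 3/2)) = r + 3/2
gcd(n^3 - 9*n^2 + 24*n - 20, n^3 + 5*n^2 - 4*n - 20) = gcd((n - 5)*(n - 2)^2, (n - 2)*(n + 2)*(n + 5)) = n - 2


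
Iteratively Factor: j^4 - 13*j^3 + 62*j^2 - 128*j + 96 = (j - 4)*(j^3 - 9*j^2 + 26*j - 24) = (j - 4)^2*(j^2 - 5*j + 6) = (j - 4)^2*(j - 3)*(j - 2)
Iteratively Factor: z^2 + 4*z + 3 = (z + 3)*(z + 1)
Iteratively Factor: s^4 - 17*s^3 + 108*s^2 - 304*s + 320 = (s - 4)*(s^3 - 13*s^2 + 56*s - 80) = (s - 5)*(s - 4)*(s^2 - 8*s + 16) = (s - 5)*(s - 4)^2*(s - 4)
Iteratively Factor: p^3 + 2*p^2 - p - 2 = (p + 2)*(p^2 - 1) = (p - 1)*(p + 2)*(p + 1)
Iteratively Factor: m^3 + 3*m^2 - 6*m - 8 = (m - 2)*(m^2 + 5*m + 4) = (m - 2)*(m + 4)*(m + 1)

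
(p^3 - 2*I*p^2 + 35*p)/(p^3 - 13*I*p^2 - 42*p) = (p + 5*I)/(p - 6*I)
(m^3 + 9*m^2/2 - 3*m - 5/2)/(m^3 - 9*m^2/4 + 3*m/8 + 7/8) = 4*(m + 5)/(4*m - 7)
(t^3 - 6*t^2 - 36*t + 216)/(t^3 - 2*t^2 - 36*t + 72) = (t - 6)/(t - 2)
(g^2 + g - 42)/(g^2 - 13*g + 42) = (g + 7)/(g - 7)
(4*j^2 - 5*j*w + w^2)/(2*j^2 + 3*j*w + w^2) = (4*j^2 - 5*j*w + w^2)/(2*j^2 + 3*j*w + w^2)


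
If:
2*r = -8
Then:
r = -4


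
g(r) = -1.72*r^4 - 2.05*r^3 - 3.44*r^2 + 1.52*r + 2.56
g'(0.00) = 1.52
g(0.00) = 2.56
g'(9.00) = -5574.07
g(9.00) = -13041.77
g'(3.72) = -463.35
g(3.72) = -474.30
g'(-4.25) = 447.82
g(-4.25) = -469.82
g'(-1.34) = 16.25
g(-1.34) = -6.27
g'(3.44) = -374.99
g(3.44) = -357.23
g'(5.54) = -1395.17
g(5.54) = -2063.36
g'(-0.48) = 4.17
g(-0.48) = 1.17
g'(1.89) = -79.90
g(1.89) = -42.64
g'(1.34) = -35.30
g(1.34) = -12.06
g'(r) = -6.88*r^3 - 6.15*r^2 - 6.88*r + 1.52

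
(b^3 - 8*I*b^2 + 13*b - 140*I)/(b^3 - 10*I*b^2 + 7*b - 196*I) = (b - 5*I)/(b - 7*I)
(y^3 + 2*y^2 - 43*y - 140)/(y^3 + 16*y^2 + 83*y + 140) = (y - 7)/(y + 7)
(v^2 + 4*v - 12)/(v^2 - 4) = (v + 6)/(v + 2)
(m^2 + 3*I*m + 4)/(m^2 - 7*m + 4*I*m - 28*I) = (m - I)/(m - 7)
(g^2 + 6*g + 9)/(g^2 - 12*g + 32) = (g^2 + 6*g + 9)/(g^2 - 12*g + 32)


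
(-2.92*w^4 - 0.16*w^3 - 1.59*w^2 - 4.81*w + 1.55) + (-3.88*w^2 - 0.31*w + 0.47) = -2.92*w^4 - 0.16*w^3 - 5.47*w^2 - 5.12*w + 2.02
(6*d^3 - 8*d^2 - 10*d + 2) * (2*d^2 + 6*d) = 12*d^5 + 20*d^4 - 68*d^3 - 56*d^2 + 12*d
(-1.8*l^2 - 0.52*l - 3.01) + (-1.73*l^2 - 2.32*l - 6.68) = -3.53*l^2 - 2.84*l - 9.69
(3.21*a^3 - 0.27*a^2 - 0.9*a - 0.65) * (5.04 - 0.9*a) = -2.889*a^4 + 16.4214*a^3 - 0.5508*a^2 - 3.951*a - 3.276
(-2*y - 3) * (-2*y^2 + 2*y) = 4*y^3 + 2*y^2 - 6*y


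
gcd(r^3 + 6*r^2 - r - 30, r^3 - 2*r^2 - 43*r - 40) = r + 5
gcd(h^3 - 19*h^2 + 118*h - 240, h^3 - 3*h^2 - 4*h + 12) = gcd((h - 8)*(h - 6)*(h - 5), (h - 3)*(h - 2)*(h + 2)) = 1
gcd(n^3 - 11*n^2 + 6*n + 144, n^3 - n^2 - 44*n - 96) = n^2 - 5*n - 24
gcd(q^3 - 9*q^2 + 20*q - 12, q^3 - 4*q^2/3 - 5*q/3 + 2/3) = q - 2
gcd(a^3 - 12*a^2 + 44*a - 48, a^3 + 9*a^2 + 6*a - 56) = a - 2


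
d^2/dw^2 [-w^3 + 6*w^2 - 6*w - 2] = 12 - 6*w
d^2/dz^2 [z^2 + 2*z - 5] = 2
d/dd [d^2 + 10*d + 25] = 2*d + 10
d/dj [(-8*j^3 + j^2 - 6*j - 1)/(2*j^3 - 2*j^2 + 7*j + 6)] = (14*j^4 - 88*j^3 - 143*j^2 + 8*j - 29)/(4*j^6 - 8*j^5 + 32*j^4 - 4*j^3 + 25*j^2 + 84*j + 36)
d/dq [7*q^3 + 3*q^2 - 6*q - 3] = 21*q^2 + 6*q - 6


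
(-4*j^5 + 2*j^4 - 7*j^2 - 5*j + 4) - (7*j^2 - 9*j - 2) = -4*j^5 + 2*j^4 - 14*j^2 + 4*j + 6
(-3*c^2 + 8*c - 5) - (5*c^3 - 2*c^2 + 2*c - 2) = -5*c^3 - c^2 + 6*c - 3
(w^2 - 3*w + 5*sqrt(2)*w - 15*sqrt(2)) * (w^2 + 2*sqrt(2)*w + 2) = w^4 - 3*w^3 + 7*sqrt(2)*w^3 - 21*sqrt(2)*w^2 + 22*w^2 - 66*w + 10*sqrt(2)*w - 30*sqrt(2)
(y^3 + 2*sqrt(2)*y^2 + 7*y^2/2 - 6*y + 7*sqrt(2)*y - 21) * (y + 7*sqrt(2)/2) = y^4 + 7*y^3/2 + 11*sqrt(2)*y^3/2 + 8*y^2 + 77*sqrt(2)*y^2/4 - 21*sqrt(2)*y + 28*y - 147*sqrt(2)/2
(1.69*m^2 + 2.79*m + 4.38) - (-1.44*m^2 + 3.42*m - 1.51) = 3.13*m^2 - 0.63*m + 5.89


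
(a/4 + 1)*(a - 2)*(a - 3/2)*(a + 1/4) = a^4/4 + 3*a^3/16 - 87*a^2/32 + 37*a/16 + 3/4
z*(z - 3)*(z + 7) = z^3 + 4*z^2 - 21*z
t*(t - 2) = t^2 - 2*t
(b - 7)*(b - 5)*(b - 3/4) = b^3 - 51*b^2/4 + 44*b - 105/4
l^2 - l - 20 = (l - 5)*(l + 4)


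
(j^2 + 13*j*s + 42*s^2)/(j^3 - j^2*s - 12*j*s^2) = (-j^2 - 13*j*s - 42*s^2)/(j*(-j^2 + j*s + 12*s^2))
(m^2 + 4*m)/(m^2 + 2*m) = (m + 4)/(m + 2)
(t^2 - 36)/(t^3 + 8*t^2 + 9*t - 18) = (t - 6)/(t^2 + 2*t - 3)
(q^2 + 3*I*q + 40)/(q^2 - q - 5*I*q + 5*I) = (q + 8*I)/(q - 1)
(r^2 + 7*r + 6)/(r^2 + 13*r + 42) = (r + 1)/(r + 7)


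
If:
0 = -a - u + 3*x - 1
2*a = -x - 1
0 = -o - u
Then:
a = -x/2 - 1/2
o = 1/2 - 7*x/2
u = 7*x/2 - 1/2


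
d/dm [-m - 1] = -1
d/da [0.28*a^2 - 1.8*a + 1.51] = 0.56*a - 1.8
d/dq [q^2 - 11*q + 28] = 2*q - 11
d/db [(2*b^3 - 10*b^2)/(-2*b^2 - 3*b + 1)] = 4*b*(-b^3 - 3*b^2 + 9*b - 5)/(4*b^4 + 12*b^3 + 5*b^2 - 6*b + 1)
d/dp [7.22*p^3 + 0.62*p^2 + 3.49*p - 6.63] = 21.66*p^2 + 1.24*p + 3.49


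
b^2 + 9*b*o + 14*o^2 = (b + 2*o)*(b + 7*o)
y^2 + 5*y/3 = y*(y + 5/3)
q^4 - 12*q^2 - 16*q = q*(q - 4)*(q + 2)^2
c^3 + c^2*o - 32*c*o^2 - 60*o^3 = (c - 6*o)*(c + 2*o)*(c + 5*o)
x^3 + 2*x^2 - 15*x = x*(x - 3)*(x + 5)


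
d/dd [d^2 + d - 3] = 2*d + 1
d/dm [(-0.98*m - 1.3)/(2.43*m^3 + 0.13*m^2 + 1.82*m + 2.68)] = (4.7628*m^3 + 9.6044*m^2 + 0.338*m - 0.2604)/(5.9049*m^6 + 0.6318*m^5 + 8.8621*m^4 + 13.498*m^3 + 4.0092*m^2 + 9.7552*m + 7.1824)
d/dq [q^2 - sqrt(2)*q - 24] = 2*q - sqrt(2)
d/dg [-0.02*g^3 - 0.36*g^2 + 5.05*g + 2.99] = -0.06*g^2 - 0.72*g + 5.05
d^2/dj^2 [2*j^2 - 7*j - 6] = 4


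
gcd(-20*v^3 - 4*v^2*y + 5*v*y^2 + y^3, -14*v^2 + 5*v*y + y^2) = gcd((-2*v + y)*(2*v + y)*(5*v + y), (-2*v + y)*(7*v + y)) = -2*v + y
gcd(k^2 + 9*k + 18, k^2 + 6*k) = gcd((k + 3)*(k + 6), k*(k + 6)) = k + 6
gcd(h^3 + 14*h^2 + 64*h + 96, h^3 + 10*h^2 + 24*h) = h^2 + 10*h + 24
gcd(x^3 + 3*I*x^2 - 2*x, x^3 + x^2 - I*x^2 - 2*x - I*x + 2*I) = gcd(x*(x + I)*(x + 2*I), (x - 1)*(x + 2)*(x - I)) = 1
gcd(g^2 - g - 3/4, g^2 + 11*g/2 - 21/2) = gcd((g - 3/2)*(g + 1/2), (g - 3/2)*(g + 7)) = g - 3/2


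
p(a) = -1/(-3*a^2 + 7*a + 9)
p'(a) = -(6*a - 7)/(-3*a^2 + 7*a + 9)^2 = (7 - 6*a)/(-3*a^2 + 7*a + 9)^2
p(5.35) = 0.03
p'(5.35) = -0.02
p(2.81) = -0.20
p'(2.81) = -0.40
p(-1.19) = 0.28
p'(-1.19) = 1.10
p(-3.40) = 0.02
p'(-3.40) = 0.01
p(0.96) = -0.08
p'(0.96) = 0.01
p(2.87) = -0.23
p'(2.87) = -0.53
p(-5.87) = 0.01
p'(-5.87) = 0.00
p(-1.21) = 0.26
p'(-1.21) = 0.96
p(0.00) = -0.11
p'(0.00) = 0.09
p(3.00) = -0.33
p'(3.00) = -1.22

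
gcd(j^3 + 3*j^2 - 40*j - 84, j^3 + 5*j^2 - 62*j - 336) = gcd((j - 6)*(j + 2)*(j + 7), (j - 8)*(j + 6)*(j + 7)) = j + 7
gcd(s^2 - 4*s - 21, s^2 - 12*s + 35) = s - 7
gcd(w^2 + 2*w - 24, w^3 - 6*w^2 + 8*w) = w - 4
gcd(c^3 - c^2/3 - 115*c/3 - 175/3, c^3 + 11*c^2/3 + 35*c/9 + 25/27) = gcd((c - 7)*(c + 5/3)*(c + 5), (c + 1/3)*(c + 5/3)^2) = c + 5/3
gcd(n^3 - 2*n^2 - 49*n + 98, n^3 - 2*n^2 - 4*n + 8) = n - 2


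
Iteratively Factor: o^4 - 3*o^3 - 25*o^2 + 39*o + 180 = (o - 5)*(o^3 + 2*o^2 - 15*o - 36) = (o - 5)*(o + 3)*(o^2 - o - 12) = (o - 5)*(o + 3)^2*(o - 4)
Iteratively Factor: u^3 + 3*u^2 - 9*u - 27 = (u - 3)*(u^2 + 6*u + 9) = (u - 3)*(u + 3)*(u + 3)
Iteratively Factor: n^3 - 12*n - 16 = (n + 2)*(n^2 - 2*n - 8) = (n + 2)^2*(n - 4)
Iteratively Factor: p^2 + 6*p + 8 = (p + 4)*(p + 2)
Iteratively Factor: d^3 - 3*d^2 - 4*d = (d - 4)*(d^2 + d) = (d - 4)*(d + 1)*(d)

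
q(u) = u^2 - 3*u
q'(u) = 2*u - 3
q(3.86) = 3.32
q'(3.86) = 4.72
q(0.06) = -0.18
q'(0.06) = -2.88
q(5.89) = 17.02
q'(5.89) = 8.78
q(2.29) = -1.63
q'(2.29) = 1.58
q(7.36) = 32.09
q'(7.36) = 11.72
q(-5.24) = 43.18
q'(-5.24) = -13.48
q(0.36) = -0.95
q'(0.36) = -2.28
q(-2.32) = 12.34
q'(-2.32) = -7.64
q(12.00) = 108.00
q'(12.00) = 21.00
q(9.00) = 54.00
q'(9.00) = 15.00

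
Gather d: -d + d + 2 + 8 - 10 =0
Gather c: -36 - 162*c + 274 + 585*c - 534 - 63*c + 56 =360*c - 240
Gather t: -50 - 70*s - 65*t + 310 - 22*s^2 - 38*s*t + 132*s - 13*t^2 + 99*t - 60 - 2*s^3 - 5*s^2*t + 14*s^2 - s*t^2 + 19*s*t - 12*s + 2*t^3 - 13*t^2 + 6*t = -2*s^3 - 8*s^2 + 50*s + 2*t^3 + t^2*(-s - 26) + t*(-5*s^2 - 19*s + 40) + 200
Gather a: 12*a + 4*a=16*a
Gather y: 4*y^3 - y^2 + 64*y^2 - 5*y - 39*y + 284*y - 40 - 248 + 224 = 4*y^3 + 63*y^2 + 240*y - 64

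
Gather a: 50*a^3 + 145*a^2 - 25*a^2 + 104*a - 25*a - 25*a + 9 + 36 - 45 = 50*a^3 + 120*a^2 + 54*a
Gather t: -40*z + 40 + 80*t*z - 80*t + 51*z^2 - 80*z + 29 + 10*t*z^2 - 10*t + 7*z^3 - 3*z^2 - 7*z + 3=t*(10*z^2 + 80*z - 90) + 7*z^3 + 48*z^2 - 127*z + 72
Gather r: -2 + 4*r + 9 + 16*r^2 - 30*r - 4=16*r^2 - 26*r + 3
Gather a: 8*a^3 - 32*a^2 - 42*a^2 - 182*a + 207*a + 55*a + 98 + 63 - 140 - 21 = 8*a^3 - 74*a^2 + 80*a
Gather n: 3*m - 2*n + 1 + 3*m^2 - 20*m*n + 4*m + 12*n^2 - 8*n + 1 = 3*m^2 + 7*m + 12*n^2 + n*(-20*m - 10) + 2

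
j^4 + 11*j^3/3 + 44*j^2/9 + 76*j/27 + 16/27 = (j + 2/3)^2*(j + 1)*(j + 4/3)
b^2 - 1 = (b - 1)*(b + 1)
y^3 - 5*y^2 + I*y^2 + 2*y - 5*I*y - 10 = (y - 5)*(y - I)*(y + 2*I)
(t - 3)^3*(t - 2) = t^4 - 11*t^3 + 45*t^2 - 81*t + 54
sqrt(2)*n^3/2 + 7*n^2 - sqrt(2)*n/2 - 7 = (n - 1)*(n + 7*sqrt(2))*(sqrt(2)*n/2 + sqrt(2)/2)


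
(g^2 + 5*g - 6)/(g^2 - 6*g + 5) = (g + 6)/(g - 5)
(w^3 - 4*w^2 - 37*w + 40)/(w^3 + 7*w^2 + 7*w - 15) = (w - 8)/(w + 3)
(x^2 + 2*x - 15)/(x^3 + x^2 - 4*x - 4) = (x^2 + 2*x - 15)/(x^3 + x^2 - 4*x - 4)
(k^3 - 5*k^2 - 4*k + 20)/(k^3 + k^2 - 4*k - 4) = (k - 5)/(k + 1)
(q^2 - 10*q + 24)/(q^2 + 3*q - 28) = (q - 6)/(q + 7)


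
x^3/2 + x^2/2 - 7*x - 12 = (x/2 + 1)*(x - 4)*(x + 3)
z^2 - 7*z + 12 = (z - 4)*(z - 3)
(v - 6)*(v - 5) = v^2 - 11*v + 30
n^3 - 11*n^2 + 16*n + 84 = (n - 7)*(n - 6)*(n + 2)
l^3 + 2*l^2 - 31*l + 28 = (l - 4)*(l - 1)*(l + 7)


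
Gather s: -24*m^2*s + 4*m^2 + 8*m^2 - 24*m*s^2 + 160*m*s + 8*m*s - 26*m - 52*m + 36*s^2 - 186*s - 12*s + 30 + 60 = 12*m^2 - 78*m + s^2*(36 - 24*m) + s*(-24*m^2 + 168*m - 198) + 90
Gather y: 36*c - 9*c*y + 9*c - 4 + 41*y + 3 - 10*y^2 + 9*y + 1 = 45*c - 10*y^2 + y*(50 - 9*c)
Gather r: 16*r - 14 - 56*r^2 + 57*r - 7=-56*r^2 + 73*r - 21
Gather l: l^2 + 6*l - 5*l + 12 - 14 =l^2 + l - 2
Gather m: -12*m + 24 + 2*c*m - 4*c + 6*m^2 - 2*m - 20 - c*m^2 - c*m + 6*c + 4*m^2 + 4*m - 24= 2*c + m^2*(10 - c) + m*(c - 10) - 20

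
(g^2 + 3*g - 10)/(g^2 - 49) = (g^2 + 3*g - 10)/(g^2 - 49)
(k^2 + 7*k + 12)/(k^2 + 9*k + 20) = (k + 3)/(k + 5)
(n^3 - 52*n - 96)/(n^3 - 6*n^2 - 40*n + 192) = (n + 2)/(n - 4)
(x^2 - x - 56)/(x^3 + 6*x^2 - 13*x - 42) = (x - 8)/(x^2 - x - 6)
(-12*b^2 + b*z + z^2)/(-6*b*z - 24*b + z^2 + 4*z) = (12*b^2 - b*z - z^2)/(6*b*z + 24*b - z^2 - 4*z)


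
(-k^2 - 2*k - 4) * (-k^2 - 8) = k^4 + 2*k^3 + 12*k^2 + 16*k + 32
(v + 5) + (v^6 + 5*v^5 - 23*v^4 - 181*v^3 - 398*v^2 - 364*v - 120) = v^6 + 5*v^5 - 23*v^4 - 181*v^3 - 398*v^2 - 363*v - 115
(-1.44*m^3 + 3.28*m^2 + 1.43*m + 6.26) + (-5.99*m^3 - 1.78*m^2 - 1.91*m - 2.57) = -7.43*m^3 + 1.5*m^2 - 0.48*m + 3.69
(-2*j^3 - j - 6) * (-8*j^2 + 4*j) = 16*j^5 - 8*j^4 + 8*j^3 + 44*j^2 - 24*j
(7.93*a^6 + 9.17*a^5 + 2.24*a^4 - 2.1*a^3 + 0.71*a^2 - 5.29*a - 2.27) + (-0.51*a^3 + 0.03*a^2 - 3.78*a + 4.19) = 7.93*a^6 + 9.17*a^5 + 2.24*a^4 - 2.61*a^3 + 0.74*a^2 - 9.07*a + 1.92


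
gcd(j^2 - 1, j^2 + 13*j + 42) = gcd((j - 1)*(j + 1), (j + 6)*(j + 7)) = 1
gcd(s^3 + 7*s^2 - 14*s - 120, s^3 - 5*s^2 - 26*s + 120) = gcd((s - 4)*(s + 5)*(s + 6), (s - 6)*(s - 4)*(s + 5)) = s^2 + s - 20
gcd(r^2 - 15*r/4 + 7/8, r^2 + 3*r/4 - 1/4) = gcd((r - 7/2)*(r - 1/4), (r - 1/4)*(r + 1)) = r - 1/4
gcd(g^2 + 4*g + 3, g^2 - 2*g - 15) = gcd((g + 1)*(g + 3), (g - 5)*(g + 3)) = g + 3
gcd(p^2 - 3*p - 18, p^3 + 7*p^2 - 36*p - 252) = p - 6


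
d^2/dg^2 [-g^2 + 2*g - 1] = -2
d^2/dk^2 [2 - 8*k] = 0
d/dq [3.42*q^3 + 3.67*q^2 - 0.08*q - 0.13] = 10.26*q^2 + 7.34*q - 0.08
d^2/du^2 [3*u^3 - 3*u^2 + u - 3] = 18*u - 6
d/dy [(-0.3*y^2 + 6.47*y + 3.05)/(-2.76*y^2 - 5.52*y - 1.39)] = (19.5132*y^2 + 17.67*y + 7.8427)/(7.6176*y^4 + 30.4704*y^3 + 38.1432*y^2 + 15.3456*y + 1.9321)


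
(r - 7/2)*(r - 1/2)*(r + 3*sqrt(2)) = r^3 - 4*r^2 + 3*sqrt(2)*r^2 - 12*sqrt(2)*r + 7*r/4 + 21*sqrt(2)/4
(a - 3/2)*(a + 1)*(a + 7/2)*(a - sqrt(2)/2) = a^4 - sqrt(2)*a^3/2 + 3*a^3 - 13*a^2/4 - 3*sqrt(2)*a^2/2 - 21*a/4 + 13*sqrt(2)*a/8 + 21*sqrt(2)/8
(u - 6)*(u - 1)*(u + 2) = u^3 - 5*u^2 - 8*u + 12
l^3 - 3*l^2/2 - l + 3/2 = (l - 3/2)*(l - 1)*(l + 1)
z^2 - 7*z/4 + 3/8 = (z - 3/2)*(z - 1/4)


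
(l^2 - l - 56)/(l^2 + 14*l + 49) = (l - 8)/(l + 7)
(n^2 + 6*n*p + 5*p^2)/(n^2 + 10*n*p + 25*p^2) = (n + p)/(n + 5*p)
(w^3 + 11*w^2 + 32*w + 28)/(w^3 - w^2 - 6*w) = (w^2 + 9*w + 14)/(w*(w - 3))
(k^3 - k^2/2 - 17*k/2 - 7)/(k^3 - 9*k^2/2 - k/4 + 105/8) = 4*(k^2 + 3*k + 2)/(4*k^2 - 4*k - 15)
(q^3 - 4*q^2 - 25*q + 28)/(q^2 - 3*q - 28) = q - 1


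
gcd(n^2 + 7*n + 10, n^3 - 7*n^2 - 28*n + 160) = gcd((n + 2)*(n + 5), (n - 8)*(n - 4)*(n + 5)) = n + 5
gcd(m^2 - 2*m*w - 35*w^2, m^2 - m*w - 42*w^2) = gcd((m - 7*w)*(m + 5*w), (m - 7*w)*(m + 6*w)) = -m + 7*w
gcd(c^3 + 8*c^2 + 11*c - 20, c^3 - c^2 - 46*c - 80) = c + 5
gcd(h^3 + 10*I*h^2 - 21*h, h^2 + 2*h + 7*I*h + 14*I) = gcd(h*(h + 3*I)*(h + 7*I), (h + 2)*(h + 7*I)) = h + 7*I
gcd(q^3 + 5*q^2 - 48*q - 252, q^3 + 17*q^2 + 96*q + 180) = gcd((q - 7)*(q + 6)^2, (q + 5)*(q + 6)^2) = q^2 + 12*q + 36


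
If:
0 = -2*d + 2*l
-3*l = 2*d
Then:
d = 0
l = 0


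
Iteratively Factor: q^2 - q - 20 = (q - 5)*(q + 4)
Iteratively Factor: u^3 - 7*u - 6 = (u + 1)*(u^2 - u - 6) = (u - 3)*(u + 1)*(u + 2)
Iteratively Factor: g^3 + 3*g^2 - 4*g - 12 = (g - 2)*(g^2 + 5*g + 6) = (g - 2)*(g + 2)*(g + 3)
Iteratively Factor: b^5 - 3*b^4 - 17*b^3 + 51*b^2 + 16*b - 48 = (b - 4)*(b^4 + b^3 - 13*b^2 - b + 12) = (b - 4)*(b + 4)*(b^3 - 3*b^2 - b + 3) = (b - 4)*(b - 3)*(b + 4)*(b^2 - 1) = (b - 4)*(b - 3)*(b + 1)*(b + 4)*(b - 1)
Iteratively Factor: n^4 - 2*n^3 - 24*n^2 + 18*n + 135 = (n - 5)*(n^3 + 3*n^2 - 9*n - 27) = (n - 5)*(n - 3)*(n^2 + 6*n + 9) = (n - 5)*(n - 3)*(n + 3)*(n + 3)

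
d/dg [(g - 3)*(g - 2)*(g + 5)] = 3*g^2 - 19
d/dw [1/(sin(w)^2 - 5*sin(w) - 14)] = (5 - 2*sin(w))*cos(w)/((sin(w) - 7)^2*(sin(w) + 2)^2)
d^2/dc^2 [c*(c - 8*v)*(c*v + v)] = 2*v*(3*c - 8*v + 1)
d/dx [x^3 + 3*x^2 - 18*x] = 3*x^2 + 6*x - 18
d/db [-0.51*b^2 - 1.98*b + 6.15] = -1.02*b - 1.98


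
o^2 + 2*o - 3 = (o - 1)*(o + 3)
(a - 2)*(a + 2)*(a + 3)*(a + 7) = a^4 + 10*a^3 + 17*a^2 - 40*a - 84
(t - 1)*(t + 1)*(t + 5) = t^3 + 5*t^2 - t - 5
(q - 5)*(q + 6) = q^2 + q - 30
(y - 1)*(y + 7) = y^2 + 6*y - 7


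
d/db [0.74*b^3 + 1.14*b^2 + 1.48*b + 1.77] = 2.22*b^2 + 2.28*b + 1.48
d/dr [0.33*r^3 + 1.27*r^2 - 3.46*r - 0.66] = 0.99*r^2 + 2.54*r - 3.46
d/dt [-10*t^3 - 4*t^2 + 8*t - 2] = -30*t^2 - 8*t + 8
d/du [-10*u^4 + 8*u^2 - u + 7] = -40*u^3 + 16*u - 1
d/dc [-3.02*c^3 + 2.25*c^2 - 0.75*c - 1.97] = -9.06*c^2 + 4.5*c - 0.75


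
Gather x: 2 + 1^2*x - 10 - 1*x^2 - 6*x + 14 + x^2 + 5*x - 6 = 0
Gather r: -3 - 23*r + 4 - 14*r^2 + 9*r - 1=-14*r^2 - 14*r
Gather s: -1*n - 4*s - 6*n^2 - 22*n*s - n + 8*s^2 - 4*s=-6*n^2 - 2*n + 8*s^2 + s*(-22*n - 8)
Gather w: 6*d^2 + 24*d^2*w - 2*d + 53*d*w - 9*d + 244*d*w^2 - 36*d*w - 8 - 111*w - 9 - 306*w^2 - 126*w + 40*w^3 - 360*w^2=6*d^2 - 11*d + 40*w^3 + w^2*(244*d - 666) + w*(24*d^2 + 17*d - 237) - 17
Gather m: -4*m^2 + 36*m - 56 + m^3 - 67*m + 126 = m^3 - 4*m^2 - 31*m + 70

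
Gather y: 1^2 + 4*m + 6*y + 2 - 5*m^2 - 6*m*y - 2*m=-5*m^2 + 2*m + y*(6 - 6*m) + 3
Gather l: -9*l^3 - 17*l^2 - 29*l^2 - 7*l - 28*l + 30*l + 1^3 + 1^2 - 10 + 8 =-9*l^3 - 46*l^2 - 5*l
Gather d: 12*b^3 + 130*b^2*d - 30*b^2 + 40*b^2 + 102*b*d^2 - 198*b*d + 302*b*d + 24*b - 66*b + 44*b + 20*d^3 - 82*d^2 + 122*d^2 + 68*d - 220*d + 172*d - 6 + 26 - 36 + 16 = 12*b^3 + 10*b^2 + 2*b + 20*d^3 + d^2*(102*b + 40) + d*(130*b^2 + 104*b + 20)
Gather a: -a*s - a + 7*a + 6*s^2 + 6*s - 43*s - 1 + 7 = a*(6 - s) + 6*s^2 - 37*s + 6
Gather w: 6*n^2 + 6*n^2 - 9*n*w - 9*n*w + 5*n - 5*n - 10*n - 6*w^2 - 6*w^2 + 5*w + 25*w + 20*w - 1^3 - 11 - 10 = 12*n^2 - 10*n - 12*w^2 + w*(50 - 18*n) - 22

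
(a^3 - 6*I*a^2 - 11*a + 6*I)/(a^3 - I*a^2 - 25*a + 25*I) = (a^2 - 5*I*a - 6)/(a^2 - 25)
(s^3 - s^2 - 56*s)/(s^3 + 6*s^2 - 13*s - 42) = s*(s - 8)/(s^2 - s - 6)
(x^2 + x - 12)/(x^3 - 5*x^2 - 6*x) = (-x^2 - x + 12)/(x*(-x^2 + 5*x + 6))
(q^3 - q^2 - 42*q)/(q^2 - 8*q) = (q^2 - q - 42)/(q - 8)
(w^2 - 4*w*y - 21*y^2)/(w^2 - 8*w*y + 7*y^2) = (-w - 3*y)/(-w + y)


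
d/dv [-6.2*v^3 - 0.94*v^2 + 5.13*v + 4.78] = -18.6*v^2 - 1.88*v + 5.13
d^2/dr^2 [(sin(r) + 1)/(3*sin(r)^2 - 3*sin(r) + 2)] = (-81*sin(r)^5 - 45*sin(r)^4 + 63*sin(r)^2 + 23*sin(r)/4 - 171*sin(3*r)/4 + 9*sin(5*r)/2 + 18)/(3*sin(r)^2 - 3*sin(r) + 2)^3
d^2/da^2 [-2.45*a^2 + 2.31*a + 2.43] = -4.90000000000000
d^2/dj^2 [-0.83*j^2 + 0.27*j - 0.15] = -1.66000000000000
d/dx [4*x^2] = 8*x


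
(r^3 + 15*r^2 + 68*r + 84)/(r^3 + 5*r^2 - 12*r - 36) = (r + 7)/(r - 3)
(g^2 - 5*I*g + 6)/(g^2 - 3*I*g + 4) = (g - 6*I)/(g - 4*I)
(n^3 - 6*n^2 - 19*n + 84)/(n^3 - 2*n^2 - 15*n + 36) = (n - 7)/(n - 3)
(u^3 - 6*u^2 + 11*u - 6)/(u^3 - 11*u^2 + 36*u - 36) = (u - 1)/(u - 6)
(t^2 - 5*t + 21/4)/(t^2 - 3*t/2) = (t - 7/2)/t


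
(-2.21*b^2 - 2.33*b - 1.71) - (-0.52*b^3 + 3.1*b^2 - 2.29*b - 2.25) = 0.52*b^3 - 5.31*b^2 - 0.04*b + 0.54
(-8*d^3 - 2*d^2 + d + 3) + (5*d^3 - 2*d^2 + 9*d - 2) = -3*d^3 - 4*d^2 + 10*d + 1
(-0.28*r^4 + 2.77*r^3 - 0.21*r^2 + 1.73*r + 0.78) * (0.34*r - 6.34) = -0.0952*r^5 + 2.717*r^4 - 17.6332*r^3 + 1.9196*r^2 - 10.703*r - 4.9452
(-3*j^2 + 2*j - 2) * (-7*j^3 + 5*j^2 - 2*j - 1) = 21*j^5 - 29*j^4 + 30*j^3 - 11*j^2 + 2*j + 2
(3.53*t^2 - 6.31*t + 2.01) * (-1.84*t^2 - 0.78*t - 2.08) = -6.4952*t^4 + 8.857*t^3 - 6.119*t^2 + 11.557*t - 4.1808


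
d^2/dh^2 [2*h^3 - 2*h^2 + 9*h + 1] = 12*h - 4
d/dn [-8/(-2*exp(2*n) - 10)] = -8*exp(2*n)/(exp(2*n) + 5)^2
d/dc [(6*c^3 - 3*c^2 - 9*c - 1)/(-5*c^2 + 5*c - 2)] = (-30*c^4 + 60*c^3 - 96*c^2 + 2*c + 23)/(25*c^4 - 50*c^3 + 45*c^2 - 20*c + 4)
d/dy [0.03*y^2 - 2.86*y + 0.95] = 0.06*y - 2.86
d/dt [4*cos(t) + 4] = -4*sin(t)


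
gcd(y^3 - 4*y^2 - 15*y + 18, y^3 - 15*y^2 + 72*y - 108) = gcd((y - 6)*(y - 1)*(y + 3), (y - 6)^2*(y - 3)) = y - 6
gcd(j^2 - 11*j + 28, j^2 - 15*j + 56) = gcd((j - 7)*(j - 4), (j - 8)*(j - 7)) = j - 7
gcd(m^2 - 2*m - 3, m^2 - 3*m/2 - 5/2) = m + 1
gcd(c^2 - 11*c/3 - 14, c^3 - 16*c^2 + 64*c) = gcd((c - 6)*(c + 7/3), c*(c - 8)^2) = 1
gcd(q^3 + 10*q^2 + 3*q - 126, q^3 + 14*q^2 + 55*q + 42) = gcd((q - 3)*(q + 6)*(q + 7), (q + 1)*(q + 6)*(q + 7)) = q^2 + 13*q + 42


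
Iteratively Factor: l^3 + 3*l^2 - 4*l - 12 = (l + 3)*(l^2 - 4) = (l - 2)*(l + 3)*(l + 2)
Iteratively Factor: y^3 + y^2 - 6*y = (y)*(y^2 + y - 6) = y*(y + 3)*(y - 2)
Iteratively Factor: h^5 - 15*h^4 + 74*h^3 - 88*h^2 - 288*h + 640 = (h - 4)*(h^4 - 11*h^3 + 30*h^2 + 32*h - 160) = (h - 4)*(h + 2)*(h^3 - 13*h^2 + 56*h - 80) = (h - 5)*(h - 4)*(h + 2)*(h^2 - 8*h + 16) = (h - 5)*(h - 4)^2*(h + 2)*(h - 4)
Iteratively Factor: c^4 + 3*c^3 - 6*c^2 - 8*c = (c - 2)*(c^3 + 5*c^2 + 4*c) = (c - 2)*(c + 1)*(c^2 + 4*c) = (c - 2)*(c + 1)*(c + 4)*(c)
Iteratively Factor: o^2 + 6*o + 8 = (o + 4)*(o + 2)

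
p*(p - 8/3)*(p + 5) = p^3 + 7*p^2/3 - 40*p/3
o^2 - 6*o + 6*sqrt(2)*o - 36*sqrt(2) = (o - 6)*(o + 6*sqrt(2))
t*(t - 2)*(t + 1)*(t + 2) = t^4 + t^3 - 4*t^2 - 4*t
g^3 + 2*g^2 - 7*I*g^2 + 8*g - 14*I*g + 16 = (g + 2)*(g - 8*I)*(g + I)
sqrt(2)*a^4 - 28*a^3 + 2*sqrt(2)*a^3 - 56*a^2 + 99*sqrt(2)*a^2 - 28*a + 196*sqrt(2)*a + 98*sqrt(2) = (a + 1)*(a - 7*sqrt(2))^2*(sqrt(2)*a + sqrt(2))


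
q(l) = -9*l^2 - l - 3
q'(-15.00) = 269.00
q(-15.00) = -2013.00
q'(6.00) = -109.00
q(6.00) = -333.00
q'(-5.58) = 99.44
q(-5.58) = -277.65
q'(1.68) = -31.24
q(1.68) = -30.08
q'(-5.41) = 96.38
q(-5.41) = -261.00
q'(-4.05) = 71.90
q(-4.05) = -146.57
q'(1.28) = -24.04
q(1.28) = -19.03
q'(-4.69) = 83.42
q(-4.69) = -196.27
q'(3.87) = -70.66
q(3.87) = -141.66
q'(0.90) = -17.20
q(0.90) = -11.19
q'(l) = -18*l - 1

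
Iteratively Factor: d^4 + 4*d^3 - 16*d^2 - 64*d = (d + 4)*(d^3 - 16*d) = (d - 4)*(d + 4)*(d^2 + 4*d) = d*(d - 4)*(d + 4)*(d + 4)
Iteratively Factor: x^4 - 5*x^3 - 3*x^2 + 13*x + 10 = (x + 1)*(x^3 - 6*x^2 + 3*x + 10) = (x - 2)*(x + 1)*(x^2 - 4*x - 5) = (x - 5)*(x - 2)*(x + 1)*(x + 1)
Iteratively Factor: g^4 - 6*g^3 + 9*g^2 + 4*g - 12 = (g + 1)*(g^3 - 7*g^2 + 16*g - 12) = (g - 3)*(g + 1)*(g^2 - 4*g + 4) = (g - 3)*(g - 2)*(g + 1)*(g - 2)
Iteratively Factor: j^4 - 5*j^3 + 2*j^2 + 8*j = (j + 1)*(j^3 - 6*j^2 + 8*j) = (j - 4)*(j + 1)*(j^2 - 2*j) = j*(j - 4)*(j + 1)*(j - 2)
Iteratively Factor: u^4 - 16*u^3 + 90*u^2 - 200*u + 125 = (u - 5)*(u^3 - 11*u^2 + 35*u - 25) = (u - 5)^2*(u^2 - 6*u + 5) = (u - 5)^2*(u - 1)*(u - 5)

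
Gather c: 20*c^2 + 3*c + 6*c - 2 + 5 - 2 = 20*c^2 + 9*c + 1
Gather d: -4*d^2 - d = -4*d^2 - d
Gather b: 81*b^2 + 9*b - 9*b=81*b^2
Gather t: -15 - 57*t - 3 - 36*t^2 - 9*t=-36*t^2 - 66*t - 18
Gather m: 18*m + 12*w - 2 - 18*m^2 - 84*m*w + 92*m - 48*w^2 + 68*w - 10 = -18*m^2 + m*(110 - 84*w) - 48*w^2 + 80*w - 12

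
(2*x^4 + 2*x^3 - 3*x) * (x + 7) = 2*x^5 + 16*x^4 + 14*x^3 - 3*x^2 - 21*x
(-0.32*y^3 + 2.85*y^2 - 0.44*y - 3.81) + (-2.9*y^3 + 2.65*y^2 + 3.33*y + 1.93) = -3.22*y^3 + 5.5*y^2 + 2.89*y - 1.88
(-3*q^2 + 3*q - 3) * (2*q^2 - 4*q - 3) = -6*q^4 + 18*q^3 - 9*q^2 + 3*q + 9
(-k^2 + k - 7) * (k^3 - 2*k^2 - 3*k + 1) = -k^5 + 3*k^4 - 6*k^3 + 10*k^2 + 22*k - 7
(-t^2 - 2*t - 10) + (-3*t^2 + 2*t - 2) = -4*t^2 - 12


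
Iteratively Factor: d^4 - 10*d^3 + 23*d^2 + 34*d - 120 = (d + 2)*(d^3 - 12*d^2 + 47*d - 60) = (d - 3)*(d + 2)*(d^2 - 9*d + 20) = (d - 5)*(d - 3)*(d + 2)*(d - 4)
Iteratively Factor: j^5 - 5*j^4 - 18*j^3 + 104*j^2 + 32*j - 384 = (j + 4)*(j^4 - 9*j^3 + 18*j^2 + 32*j - 96) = (j - 4)*(j + 4)*(j^3 - 5*j^2 - 2*j + 24) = (j - 4)*(j - 3)*(j + 4)*(j^2 - 2*j - 8) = (j - 4)*(j - 3)*(j + 2)*(j + 4)*(j - 4)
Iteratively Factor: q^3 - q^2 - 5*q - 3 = (q + 1)*(q^2 - 2*q - 3) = (q - 3)*(q + 1)*(q + 1)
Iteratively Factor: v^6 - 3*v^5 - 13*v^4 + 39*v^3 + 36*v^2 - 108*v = (v)*(v^5 - 3*v^4 - 13*v^3 + 39*v^2 + 36*v - 108) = v*(v - 3)*(v^4 - 13*v^2 + 36) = v*(v - 3)*(v + 3)*(v^3 - 3*v^2 - 4*v + 12) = v*(v - 3)^2*(v + 3)*(v^2 - 4) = v*(v - 3)^2*(v + 2)*(v + 3)*(v - 2)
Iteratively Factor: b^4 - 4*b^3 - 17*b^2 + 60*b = (b - 3)*(b^3 - b^2 - 20*b) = b*(b - 3)*(b^2 - b - 20) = b*(b - 3)*(b + 4)*(b - 5)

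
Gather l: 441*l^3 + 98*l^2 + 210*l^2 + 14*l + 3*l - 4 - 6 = 441*l^3 + 308*l^2 + 17*l - 10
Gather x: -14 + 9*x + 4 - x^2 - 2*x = -x^2 + 7*x - 10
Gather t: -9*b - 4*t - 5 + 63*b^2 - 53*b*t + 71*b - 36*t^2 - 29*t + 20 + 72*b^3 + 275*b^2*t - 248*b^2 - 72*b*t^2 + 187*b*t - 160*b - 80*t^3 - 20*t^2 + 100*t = 72*b^3 - 185*b^2 - 98*b - 80*t^3 + t^2*(-72*b - 56) + t*(275*b^2 + 134*b + 67) + 15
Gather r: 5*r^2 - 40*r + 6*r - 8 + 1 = 5*r^2 - 34*r - 7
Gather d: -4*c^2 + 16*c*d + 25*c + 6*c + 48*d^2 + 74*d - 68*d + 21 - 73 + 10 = -4*c^2 + 31*c + 48*d^2 + d*(16*c + 6) - 42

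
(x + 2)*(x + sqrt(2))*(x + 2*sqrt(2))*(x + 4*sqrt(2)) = x^4 + 2*x^3 + 7*sqrt(2)*x^3 + 14*sqrt(2)*x^2 + 28*x^2 + 16*sqrt(2)*x + 56*x + 32*sqrt(2)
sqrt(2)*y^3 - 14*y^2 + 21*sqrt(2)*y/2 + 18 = (y - 6*sqrt(2))*(y - 3*sqrt(2)/2)*(sqrt(2)*y + 1)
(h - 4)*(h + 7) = h^2 + 3*h - 28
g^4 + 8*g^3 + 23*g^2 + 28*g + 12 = (g + 1)*(g + 2)^2*(g + 3)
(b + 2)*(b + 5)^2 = b^3 + 12*b^2 + 45*b + 50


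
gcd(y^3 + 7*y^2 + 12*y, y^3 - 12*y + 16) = y + 4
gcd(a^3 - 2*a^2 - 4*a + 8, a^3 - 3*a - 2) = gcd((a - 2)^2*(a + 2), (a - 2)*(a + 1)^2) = a - 2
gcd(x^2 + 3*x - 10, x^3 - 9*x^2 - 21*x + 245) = x + 5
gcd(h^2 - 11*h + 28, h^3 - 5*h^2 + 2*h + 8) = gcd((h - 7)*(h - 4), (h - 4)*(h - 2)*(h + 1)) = h - 4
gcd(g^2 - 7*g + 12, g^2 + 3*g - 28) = g - 4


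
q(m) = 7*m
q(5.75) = 40.25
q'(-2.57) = 7.00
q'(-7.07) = 7.00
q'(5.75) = 7.00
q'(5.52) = 7.00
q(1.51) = 10.57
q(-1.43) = -10.01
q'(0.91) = 7.00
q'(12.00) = 7.00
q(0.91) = 6.37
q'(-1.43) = 7.00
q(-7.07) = -49.49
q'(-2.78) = 7.00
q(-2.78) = -19.46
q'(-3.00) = 7.00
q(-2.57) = -17.99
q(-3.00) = -21.00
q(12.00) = 84.00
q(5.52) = 38.64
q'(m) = 7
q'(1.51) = 7.00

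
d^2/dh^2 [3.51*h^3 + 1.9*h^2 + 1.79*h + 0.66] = 21.06*h + 3.8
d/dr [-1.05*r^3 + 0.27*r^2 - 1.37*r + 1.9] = -3.15*r^2 + 0.54*r - 1.37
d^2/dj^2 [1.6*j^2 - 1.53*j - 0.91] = 3.20000000000000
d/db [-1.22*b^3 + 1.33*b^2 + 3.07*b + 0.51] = -3.66*b^2 + 2.66*b + 3.07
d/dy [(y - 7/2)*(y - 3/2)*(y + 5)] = 3*y^2 - 79/4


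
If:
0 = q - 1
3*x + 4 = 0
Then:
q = 1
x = -4/3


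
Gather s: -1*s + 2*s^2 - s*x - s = 2*s^2 + s*(-x - 2)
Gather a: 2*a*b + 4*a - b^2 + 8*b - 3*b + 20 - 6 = a*(2*b + 4) - b^2 + 5*b + 14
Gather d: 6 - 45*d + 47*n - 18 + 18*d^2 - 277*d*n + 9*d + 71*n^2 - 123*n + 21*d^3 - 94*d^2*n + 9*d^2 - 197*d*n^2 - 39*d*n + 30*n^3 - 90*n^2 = 21*d^3 + d^2*(27 - 94*n) + d*(-197*n^2 - 316*n - 36) + 30*n^3 - 19*n^2 - 76*n - 12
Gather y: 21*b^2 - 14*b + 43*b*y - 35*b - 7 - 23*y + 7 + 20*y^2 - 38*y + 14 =21*b^2 - 49*b + 20*y^2 + y*(43*b - 61) + 14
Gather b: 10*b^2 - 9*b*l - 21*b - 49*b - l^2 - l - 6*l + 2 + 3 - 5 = 10*b^2 + b*(-9*l - 70) - l^2 - 7*l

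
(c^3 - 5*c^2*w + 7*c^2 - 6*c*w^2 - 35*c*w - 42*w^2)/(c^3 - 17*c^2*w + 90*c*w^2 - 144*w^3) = (c^2 + c*w + 7*c + 7*w)/(c^2 - 11*c*w + 24*w^2)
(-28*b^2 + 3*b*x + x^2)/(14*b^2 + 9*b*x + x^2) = (-4*b + x)/(2*b + x)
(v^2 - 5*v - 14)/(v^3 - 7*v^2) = (v + 2)/v^2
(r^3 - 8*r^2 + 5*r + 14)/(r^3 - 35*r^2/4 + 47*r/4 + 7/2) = 4*(r + 1)/(4*r + 1)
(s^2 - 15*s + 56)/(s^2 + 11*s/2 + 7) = 2*(s^2 - 15*s + 56)/(2*s^2 + 11*s + 14)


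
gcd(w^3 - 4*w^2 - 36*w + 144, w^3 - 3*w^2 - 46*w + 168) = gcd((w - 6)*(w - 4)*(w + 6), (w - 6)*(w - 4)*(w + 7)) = w^2 - 10*w + 24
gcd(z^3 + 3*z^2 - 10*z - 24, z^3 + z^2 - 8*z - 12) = z^2 - z - 6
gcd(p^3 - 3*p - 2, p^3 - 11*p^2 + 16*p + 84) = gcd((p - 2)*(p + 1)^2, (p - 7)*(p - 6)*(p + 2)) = 1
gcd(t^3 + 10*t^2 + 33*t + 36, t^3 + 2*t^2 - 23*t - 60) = t^2 + 7*t + 12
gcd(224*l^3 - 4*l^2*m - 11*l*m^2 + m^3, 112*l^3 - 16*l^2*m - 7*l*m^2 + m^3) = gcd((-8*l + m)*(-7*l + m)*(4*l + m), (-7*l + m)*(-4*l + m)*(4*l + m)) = 28*l^2 + 3*l*m - m^2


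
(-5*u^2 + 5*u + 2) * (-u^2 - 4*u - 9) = 5*u^4 + 15*u^3 + 23*u^2 - 53*u - 18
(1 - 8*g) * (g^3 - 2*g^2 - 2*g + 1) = -8*g^4 + 17*g^3 + 14*g^2 - 10*g + 1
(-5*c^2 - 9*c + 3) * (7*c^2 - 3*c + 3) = -35*c^4 - 48*c^3 + 33*c^2 - 36*c + 9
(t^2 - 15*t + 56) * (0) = 0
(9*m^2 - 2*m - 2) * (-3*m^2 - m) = -27*m^4 - 3*m^3 + 8*m^2 + 2*m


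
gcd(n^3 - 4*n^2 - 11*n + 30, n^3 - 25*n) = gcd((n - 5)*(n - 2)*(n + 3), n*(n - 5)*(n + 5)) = n - 5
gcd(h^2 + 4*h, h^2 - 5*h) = h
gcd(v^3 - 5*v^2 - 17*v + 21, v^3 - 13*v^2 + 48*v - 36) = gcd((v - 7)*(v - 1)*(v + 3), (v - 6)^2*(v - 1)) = v - 1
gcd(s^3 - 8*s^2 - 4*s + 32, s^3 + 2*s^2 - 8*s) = s - 2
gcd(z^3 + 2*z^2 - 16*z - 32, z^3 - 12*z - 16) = z^2 - 2*z - 8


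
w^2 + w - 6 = (w - 2)*(w + 3)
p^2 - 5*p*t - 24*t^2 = (p - 8*t)*(p + 3*t)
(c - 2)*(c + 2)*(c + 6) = c^3 + 6*c^2 - 4*c - 24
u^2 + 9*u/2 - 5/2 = (u - 1/2)*(u + 5)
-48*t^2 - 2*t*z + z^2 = (-8*t + z)*(6*t + z)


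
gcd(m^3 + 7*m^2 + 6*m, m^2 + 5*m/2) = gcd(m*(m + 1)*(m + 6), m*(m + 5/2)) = m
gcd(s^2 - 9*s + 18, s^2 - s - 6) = s - 3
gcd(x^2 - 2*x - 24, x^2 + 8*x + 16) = x + 4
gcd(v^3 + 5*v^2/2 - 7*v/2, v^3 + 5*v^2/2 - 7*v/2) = v^3 + 5*v^2/2 - 7*v/2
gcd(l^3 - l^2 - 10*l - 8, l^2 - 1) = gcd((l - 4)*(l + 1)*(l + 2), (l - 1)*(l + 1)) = l + 1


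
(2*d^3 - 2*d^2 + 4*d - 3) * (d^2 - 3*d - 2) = 2*d^5 - 8*d^4 + 6*d^3 - 11*d^2 + d + 6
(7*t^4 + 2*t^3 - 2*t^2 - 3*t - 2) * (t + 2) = 7*t^5 + 16*t^4 + 2*t^3 - 7*t^2 - 8*t - 4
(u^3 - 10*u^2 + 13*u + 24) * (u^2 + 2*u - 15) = u^5 - 8*u^4 - 22*u^3 + 200*u^2 - 147*u - 360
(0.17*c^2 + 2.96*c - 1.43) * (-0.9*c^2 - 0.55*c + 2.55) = -0.153*c^4 - 2.7575*c^3 + 0.0924999999999998*c^2 + 8.3345*c - 3.6465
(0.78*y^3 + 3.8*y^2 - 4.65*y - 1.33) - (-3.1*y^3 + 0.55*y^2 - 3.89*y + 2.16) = 3.88*y^3 + 3.25*y^2 - 0.76*y - 3.49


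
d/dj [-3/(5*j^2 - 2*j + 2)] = 6*(5*j - 1)/(5*j^2 - 2*j + 2)^2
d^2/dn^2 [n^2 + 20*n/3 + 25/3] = 2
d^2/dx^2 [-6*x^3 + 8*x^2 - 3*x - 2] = 16 - 36*x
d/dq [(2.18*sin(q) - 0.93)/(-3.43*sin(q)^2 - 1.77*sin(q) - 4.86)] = (7.4774*sin(q)^2 - 6.3798*sin(q) - 12.2409)*cos(q)/(11.7649*sin(q)^4 + 12.1422*sin(q)^3 + 36.4725*sin(q)^2 + 17.2044*sin(q) + 23.6196)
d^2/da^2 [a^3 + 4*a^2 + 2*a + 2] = 6*a + 8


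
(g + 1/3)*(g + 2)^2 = g^3 + 13*g^2/3 + 16*g/3 + 4/3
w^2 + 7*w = w*(w + 7)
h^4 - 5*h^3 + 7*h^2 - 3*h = h*(h - 3)*(h - 1)^2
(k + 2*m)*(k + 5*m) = k^2 + 7*k*m + 10*m^2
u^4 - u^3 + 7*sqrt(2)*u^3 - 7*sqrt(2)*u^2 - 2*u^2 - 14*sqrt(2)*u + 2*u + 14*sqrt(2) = (u - 1)*(u - sqrt(2))*(u + sqrt(2))*(u + 7*sqrt(2))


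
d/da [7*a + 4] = 7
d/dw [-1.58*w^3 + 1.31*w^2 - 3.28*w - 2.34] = -4.74*w^2 + 2.62*w - 3.28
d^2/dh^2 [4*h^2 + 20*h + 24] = 8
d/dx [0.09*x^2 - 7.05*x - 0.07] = 0.18*x - 7.05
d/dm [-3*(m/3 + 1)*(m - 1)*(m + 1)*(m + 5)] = -4*m^3 - 24*m^2 - 28*m + 8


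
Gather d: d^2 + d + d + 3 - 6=d^2 + 2*d - 3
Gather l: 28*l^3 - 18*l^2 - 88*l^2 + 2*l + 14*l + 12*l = 28*l^3 - 106*l^2 + 28*l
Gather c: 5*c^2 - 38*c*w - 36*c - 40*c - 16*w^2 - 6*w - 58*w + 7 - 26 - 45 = 5*c^2 + c*(-38*w - 76) - 16*w^2 - 64*w - 64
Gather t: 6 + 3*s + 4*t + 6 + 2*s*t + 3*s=6*s + t*(2*s + 4) + 12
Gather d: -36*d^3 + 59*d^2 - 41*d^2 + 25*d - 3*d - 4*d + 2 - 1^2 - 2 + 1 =-36*d^3 + 18*d^2 + 18*d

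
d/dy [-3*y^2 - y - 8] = -6*y - 1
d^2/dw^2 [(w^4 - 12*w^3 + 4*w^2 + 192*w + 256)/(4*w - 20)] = (3*w^4 - 52*w^3 + 330*w^2 - 900*w + 1316)/(2*(w^3 - 15*w^2 + 75*w - 125))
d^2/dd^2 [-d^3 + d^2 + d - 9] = 2 - 6*d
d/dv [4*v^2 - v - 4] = 8*v - 1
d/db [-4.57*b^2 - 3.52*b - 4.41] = -9.14*b - 3.52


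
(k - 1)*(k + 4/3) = k^2 + k/3 - 4/3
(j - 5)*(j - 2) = j^2 - 7*j + 10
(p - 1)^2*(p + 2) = p^3 - 3*p + 2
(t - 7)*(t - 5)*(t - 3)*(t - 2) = t^4 - 17*t^3 + 101*t^2 - 247*t + 210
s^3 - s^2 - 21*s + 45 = (s - 3)^2*(s + 5)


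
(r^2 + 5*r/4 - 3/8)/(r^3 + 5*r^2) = (8*r^2 + 10*r - 3)/(8*r^2*(r + 5))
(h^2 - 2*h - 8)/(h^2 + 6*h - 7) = (h^2 - 2*h - 8)/(h^2 + 6*h - 7)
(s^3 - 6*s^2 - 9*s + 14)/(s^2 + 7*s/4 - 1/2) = 4*(s^2 - 8*s + 7)/(4*s - 1)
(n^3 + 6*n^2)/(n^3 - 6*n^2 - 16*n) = n*(n + 6)/(n^2 - 6*n - 16)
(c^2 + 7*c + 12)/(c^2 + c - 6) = (c + 4)/(c - 2)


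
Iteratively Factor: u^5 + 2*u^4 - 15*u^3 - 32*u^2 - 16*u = (u + 1)*(u^4 + u^3 - 16*u^2 - 16*u) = u*(u + 1)*(u^3 + u^2 - 16*u - 16) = u*(u + 1)*(u + 4)*(u^2 - 3*u - 4) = u*(u + 1)^2*(u + 4)*(u - 4)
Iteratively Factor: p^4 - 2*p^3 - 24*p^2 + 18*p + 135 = (p + 3)*(p^3 - 5*p^2 - 9*p + 45) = (p - 3)*(p + 3)*(p^2 - 2*p - 15) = (p - 5)*(p - 3)*(p + 3)*(p + 3)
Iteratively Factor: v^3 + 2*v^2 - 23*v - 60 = (v + 3)*(v^2 - v - 20) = (v + 3)*(v + 4)*(v - 5)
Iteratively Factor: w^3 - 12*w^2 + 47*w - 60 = (w - 5)*(w^2 - 7*w + 12) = (w - 5)*(w - 4)*(w - 3)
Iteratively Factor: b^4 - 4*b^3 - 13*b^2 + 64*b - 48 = (b - 3)*(b^3 - b^2 - 16*b + 16) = (b - 4)*(b - 3)*(b^2 + 3*b - 4) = (b - 4)*(b - 3)*(b - 1)*(b + 4)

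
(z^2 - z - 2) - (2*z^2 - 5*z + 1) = -z^2 + 4*z - 3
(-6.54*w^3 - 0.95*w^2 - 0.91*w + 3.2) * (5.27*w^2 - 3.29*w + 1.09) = -34.4658*w^5 + 16.5101*w^4 - 8.7988*w^3 + 18.8224*w^2 - 11.5199*w + 3.488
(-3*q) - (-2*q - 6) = 6 - q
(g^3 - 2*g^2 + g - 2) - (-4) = g^3 - 2*g^2 + g + 2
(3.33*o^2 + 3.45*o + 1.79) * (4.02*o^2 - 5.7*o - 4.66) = 13.3866*o^4 - 5.112*o^3 - 27.987*o^2 - 26.28*o - 8.3414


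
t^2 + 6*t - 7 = (t - 1)*(t + 7)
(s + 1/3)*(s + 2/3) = s^2 + s + 2/9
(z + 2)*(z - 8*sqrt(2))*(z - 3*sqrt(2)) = z^3 - 11*sqrt(2)*z^2 + 2*z^2 - 22*sqrt(2)*z + 48*z + 96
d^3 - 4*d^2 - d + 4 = (d - 4)*(d - 1)*(d + 1)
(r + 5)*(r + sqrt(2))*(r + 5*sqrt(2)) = r^3 + 5*r^2 + 6*sqrt(2)*r^2 + 10*r + 30*sqrt(2)*r + 50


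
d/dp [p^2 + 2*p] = 2*p + 2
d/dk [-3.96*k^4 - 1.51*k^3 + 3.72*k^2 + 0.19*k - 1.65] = -15.84*k^3 - 4.53*k^2 + 7.44*k + 0.19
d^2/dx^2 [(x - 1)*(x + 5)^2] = 6*x + 18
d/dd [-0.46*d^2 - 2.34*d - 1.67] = -0.92*d - 2.34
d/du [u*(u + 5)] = 2*u + 5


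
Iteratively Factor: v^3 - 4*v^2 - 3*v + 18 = (v + 2)*(v^2 - 6*v + 9) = (v - 3)*(v + 2)*(v - 3)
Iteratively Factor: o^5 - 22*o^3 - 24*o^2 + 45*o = (o + 3)*(o^4 - 3*o^3 - 13*o^2 + 15*o) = (o + 3)^2*(o^3 - 6*o^2 + 5*o) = (o - 1)*(o + 3)^2*(o^2 - 5*o) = (o - 5)*(o - 1)*(o + 3)^2*(o)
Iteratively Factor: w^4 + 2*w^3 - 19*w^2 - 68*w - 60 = (w + 2)*(w^3 - 19*w - 30) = (w + 2)^2*(w^2 - 2*w - 15) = (w + 2)^2*(w + 3)*(w - 5)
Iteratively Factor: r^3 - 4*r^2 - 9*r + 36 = (r - 4)*(r^2 - 9) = (r - 4)*(r - 3)*(r + 3)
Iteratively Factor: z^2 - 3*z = (z)*(z - 3)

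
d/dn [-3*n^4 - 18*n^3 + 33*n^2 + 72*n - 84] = -12*n^3 - 54*n^2 + 66*n + 72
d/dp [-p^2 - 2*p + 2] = -2*p - 2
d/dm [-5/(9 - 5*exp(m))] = -25*exp(m)/(5*exp(m) - 9)^2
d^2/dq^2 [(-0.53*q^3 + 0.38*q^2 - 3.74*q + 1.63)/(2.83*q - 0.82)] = (-8.489434*q^3 + 7.379508*q^2 - 2.138232*q + 9.26195)/(22.665187*q^3 - 19.701894*q^2 + 5.708676*q - 0.551368)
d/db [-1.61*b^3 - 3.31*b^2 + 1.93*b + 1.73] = -4.83*b^2 - 6.62*b + 1.93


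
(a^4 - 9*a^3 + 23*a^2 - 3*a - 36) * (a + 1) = a^5 - 8*a^4 + 14*a^3 + 20*a^2 - 39*a - 36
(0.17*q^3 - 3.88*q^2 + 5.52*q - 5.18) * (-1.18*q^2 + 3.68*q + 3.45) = -0.2006*q^5 + 5.204*q^4 - 20.2055*q^3 + 13.04*q^2 - 0.0183999999999997*q - 17.871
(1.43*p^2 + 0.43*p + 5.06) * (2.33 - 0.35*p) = -0.5005*p^3 + 3.1814*p^2 - 0.7691*p + 11.7898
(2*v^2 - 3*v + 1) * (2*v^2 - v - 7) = 4*v^4 - 8*v^3 - 9*v^2 + 20*v - 7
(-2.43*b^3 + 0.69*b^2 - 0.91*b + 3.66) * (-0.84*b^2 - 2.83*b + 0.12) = 2.0412*b^5 + 6.2973*b^4 - 1.4799*b^3 - 0.4163*b^2 - 10.467*b + 0.4392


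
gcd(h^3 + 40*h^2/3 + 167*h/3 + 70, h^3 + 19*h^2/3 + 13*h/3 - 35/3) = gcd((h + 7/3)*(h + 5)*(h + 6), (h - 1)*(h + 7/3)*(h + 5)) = h^2 + 22*h/3 + 35/3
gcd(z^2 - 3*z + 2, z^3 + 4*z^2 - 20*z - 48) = 1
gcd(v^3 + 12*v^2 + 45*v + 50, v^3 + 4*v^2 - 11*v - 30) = v^2 + 7*v + 10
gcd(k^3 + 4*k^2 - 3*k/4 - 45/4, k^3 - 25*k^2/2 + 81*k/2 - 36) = k - 3/2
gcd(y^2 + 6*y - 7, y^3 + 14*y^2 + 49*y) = y + 7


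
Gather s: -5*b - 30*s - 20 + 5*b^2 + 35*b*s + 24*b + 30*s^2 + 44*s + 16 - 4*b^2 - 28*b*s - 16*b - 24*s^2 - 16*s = b^2 + 3*b + 6*s^2 + s*(7*b - 2) - 4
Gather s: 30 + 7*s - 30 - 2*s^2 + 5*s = -2*s^2 + 12*s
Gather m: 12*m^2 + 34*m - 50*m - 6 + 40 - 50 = 12*m^2 - 16*m - 16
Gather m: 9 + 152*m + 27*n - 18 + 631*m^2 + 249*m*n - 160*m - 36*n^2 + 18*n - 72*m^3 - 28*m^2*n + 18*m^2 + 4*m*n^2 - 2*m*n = -72*m^3 + m^2*(649 - 28*n) + m*(4*n^2 + 247*n - 8) - 36*n^2 + 45*n - 9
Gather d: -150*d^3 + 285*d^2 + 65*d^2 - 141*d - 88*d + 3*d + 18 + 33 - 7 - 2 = -150*d^3 + 350*d^2 - 226*d + 42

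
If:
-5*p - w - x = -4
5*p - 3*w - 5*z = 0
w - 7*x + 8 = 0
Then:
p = 8*z/29 + 12/29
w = 20/29 - 35*z/29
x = 36/29 - 5*z/29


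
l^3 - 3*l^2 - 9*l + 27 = (l - 3)^2*(l + 3)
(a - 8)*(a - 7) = a^2 - 15*a + 56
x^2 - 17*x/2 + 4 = (x - 8)*(x - 1/2)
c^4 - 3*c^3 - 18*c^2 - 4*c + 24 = (c - 6)*(c - 1)*(c + 2)^2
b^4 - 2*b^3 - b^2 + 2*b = b*(b - 2)*(b - 1)*(b + 1)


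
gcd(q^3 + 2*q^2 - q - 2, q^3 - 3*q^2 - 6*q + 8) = q^2 + q - 2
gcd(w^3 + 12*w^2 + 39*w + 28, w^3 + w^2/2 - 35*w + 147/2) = w + 7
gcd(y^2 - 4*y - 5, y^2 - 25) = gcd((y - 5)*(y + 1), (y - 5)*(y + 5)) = y - 5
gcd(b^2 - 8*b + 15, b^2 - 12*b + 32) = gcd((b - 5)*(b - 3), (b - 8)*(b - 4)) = 1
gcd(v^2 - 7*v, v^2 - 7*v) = v^2 - 7*v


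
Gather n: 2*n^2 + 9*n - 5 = 2*n^2 + 9*n - 5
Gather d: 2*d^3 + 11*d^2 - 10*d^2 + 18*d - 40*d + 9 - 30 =2*d^3 + d^2 - 22*d - 21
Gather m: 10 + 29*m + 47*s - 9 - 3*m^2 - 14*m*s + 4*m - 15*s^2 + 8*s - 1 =-3*m^2 + m*(33 - 14*s) - 15*s^2 + 55*s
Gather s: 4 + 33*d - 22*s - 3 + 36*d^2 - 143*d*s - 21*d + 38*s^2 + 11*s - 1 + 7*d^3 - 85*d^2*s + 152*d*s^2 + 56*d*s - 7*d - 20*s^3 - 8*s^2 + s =7*d^3 + 36*d^2 + 5*d - 20*s^3 + s^2*(152*d + 30) + s*(-85*d^2 - 87*d - 10)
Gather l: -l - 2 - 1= -l - 3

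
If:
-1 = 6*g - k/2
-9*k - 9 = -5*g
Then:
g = -27/103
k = -118/103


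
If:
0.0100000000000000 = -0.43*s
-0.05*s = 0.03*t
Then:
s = -0.02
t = 0.04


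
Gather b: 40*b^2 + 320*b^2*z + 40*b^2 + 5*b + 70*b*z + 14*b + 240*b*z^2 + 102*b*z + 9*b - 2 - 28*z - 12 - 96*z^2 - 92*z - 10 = b^2*(320*z + 80) + b*(240*z^2 + 172*z + 28) - 96*z^2 - 120*z - 24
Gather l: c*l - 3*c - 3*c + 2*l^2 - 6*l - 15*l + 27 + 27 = -6*c + 2*l^2 + l*(c - 21) + 54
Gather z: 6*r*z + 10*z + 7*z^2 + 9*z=7*z^2 + z*(6*r + 19)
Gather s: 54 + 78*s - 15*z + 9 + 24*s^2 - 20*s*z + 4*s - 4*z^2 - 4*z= 24*s^2 + s*(82 - 20*z) - 4*z^2 - 19*z + 63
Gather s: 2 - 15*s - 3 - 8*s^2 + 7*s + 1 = -8*s^2 - 8*s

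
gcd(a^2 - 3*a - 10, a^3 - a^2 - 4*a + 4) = a + 2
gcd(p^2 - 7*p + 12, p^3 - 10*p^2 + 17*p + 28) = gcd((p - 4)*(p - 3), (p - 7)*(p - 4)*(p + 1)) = p - 4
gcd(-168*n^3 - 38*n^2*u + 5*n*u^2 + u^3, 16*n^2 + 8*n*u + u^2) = 4*n + u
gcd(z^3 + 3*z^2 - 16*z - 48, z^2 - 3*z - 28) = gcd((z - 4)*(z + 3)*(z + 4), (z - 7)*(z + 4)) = z + 4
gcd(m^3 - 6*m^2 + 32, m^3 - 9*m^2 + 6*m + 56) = m^2 - 2*m - 8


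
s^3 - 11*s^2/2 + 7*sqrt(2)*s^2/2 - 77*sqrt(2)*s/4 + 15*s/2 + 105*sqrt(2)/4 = (s - 3)*(s - 5/2)*(s + 7*sqrt(2)/2)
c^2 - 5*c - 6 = (c - 6)*(c + 1)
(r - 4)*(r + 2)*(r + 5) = r^3 + 3*r^2 - 18*r - 40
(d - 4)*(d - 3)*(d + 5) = d^3 - 2*d^2 - 23*d + 60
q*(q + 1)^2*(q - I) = q^4 + 2*q^3 - I*q^3 + q^2 - 2*I*q^2 - I*q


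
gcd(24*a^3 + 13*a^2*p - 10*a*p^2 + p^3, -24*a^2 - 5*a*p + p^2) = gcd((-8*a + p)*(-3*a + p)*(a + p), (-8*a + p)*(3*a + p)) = -8*a + p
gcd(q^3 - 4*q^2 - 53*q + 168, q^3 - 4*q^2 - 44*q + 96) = q - 8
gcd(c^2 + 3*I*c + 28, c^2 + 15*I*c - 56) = c + 7*I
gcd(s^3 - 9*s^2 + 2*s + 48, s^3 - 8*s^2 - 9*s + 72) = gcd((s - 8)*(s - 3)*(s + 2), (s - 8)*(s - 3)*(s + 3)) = s^2 - 11*s + 24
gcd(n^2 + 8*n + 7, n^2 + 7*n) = n + 7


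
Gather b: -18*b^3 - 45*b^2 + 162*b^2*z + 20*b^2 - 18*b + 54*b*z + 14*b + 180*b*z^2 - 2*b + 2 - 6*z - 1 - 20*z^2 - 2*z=-18*b^3 + b^2*(162*z - 25) + b*(180*z^2 + 54*z - 6) - 20*z^2 - 8*z + 1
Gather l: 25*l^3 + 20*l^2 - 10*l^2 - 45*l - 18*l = 25*l^3 + 10*l^2 - 63*l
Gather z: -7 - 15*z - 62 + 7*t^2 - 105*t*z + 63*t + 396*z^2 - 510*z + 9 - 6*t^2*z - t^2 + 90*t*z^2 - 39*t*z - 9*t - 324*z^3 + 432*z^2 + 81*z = 6*t^2 + 54*t - 324*z^3 + z^2*(90*t + 828) + z*(-6*t^2 - 144*t - 444) - 60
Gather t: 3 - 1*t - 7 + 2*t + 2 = t - 2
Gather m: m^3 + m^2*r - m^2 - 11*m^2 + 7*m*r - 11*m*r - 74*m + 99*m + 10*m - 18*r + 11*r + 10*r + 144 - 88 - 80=m^3 + m^2*(r - 12) + m*(35 - 4*r) + 3*r - 24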